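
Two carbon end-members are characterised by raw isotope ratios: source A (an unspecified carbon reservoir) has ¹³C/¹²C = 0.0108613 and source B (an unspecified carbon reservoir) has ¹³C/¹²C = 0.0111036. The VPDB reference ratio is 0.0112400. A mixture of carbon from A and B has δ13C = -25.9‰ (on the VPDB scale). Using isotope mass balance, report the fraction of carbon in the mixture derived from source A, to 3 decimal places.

δ_A = (0.0108613/0.0112400 − 1)×1000 = (0.966308 − 1)×1000 = -33.692‰
δ_B = (0.0111036/0.0112400 − 1)×1000 = (0.987865 − 1)×1000 = -12.135‰
f_A = (δ_mix − δ_B)/(δ_A − δ_B) = (-25.9 − (-12.135))/(-33.692 − (-12.135))
f_A = -13.765 / -21.557 = 0.6385

0.639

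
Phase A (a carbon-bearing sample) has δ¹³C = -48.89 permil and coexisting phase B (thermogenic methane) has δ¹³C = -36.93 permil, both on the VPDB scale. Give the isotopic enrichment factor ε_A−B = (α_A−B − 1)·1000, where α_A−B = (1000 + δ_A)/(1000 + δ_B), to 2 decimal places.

-12.42 permil

α_A−B = (1000 + -48.89) / (1000 + -36.93) = 951.11 / 963.07 = 0.987581
ε_A−B = (0.987581 − 1) × 1000 = -12.419 permil
(The approximation ε ≈ δ_A − δ_B would give -11.96 permil.)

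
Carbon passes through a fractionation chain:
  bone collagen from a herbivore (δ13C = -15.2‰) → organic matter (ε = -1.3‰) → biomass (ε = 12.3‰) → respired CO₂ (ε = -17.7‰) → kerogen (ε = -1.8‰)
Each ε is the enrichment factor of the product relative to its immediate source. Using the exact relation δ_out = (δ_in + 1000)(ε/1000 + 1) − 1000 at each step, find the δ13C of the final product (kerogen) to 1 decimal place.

-23.8‰

step 1: δ = (-15.20 + 1000)·(-1.3/1000 + 1) − 1000 = -16.48‰
step 2: δ = (-16.48 + 1000)·(12.3/1000 + 1) − 1000 = -4.38‰
step 3: δ = (-4.38 + 1000)·(-17.7/1000 + 1) − 1000 = -22.01‰
step 4: δ = (-22.01 + 1000)·(-1.8/1000 + 1) − 1000 = -23.77‰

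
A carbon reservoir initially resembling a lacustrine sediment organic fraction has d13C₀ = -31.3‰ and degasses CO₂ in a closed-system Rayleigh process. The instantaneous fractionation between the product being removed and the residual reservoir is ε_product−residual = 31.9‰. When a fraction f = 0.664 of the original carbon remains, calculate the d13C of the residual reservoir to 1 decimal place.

Rayleigh residual: δ_res = (δ₀ + 1000)·f^(α−1) − 1000
α = ε/1000 + 1 = 1.03190, so α − 1 = 0.03190
f^(α−1) = 0.664^(0.03190) = 0.987023
δ_res = (-31.3 + 1000) × 0.987023 − 1000 = 956.129 − 1000 = -43.87‰

-43.9‰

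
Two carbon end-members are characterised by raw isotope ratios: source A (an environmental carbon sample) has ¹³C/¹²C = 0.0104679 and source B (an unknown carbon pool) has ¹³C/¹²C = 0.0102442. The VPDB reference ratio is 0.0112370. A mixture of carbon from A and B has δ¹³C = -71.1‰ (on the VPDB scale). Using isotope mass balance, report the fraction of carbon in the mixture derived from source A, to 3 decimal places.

0.867

δ_A = (0.0104679/0.0112370 − 1)×1000 = (0.931556 − 1)×1000 = -68.444‰
δ_B = (0.0102442/0.0112370 − 1)×1000 = (0.911649 − 1)×1000 = -88.351‰
f_A = (δ_mix − δ_B)/(δ_A − δ_B) = (-71.1 − (-88.351))/(-68.444 − (-88.351))
f_A = 17.251 / 19.907 = 0.8666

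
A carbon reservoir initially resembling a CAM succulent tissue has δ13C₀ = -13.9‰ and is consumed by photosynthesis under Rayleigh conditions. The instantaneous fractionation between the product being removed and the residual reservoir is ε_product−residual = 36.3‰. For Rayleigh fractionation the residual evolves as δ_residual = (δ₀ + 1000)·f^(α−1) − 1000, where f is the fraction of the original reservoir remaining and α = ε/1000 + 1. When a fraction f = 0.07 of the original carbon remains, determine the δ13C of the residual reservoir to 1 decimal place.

-104.6‰

Rayleigh residual: δ_res = (δ₀ + 1000)·f^(α−1) − 1000
α = ε/1000 + 1 = 1.03630, so α − 1 = 0.03630
f^(α−1) = 0.07^(0.03630) = 0.907982
δ_res = (-13.9 + 1000) × 0.907982 − 1000 = 895.361 − 1000 = -104.64‰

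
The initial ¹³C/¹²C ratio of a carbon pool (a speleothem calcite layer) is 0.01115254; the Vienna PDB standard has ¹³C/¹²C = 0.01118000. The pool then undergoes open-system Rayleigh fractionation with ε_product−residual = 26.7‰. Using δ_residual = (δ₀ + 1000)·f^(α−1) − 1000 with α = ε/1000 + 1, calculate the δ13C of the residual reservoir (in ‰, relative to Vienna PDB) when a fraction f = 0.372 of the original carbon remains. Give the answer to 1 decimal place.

-28.4‰

δ₀ = (0.01115254/0.01118000 − 1)×1000 = (0.997544 − 1)×1000 = -2.456‰
α − 1 = ε/1000 = 0.0267
f^(α−1) = 0.372^(0.0267) = 0.973943
δ_res = (-2.456 + 1000) × 0.973943 − 1000 = 971.551 − 1000 = -28.45‰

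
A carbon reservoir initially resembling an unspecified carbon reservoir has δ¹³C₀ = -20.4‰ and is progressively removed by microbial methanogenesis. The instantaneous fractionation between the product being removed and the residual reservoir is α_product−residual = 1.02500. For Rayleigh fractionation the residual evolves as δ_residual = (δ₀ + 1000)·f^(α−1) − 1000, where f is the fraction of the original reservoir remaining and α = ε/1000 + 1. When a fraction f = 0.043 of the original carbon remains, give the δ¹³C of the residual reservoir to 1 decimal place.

-94.5‰

Rayleigh residual: δ_res = (δ₀ + 1000)·f^(α−1) − 1000
α − 1 = 0.02500
f^(α−1) = 0.043^(0.02500) = 0.924351
δ_res = (-20.4 + 1000) × 0.924351 − 1000 = 905.494 − 1000 = -94.51‰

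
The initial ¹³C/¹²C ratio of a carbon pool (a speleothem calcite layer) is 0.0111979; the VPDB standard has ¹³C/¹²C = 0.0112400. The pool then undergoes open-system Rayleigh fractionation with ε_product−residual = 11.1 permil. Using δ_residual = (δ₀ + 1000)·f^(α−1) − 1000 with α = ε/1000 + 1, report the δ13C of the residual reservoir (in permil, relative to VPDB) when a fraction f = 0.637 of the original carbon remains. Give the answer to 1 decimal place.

δ₀ = (0.0111979/0.0112400 − 1)×1000 = (0.996254 − 1)×1000 = -3.746 permil
α − 1 = ε/1000 = 0.0111
f^(α−1) = 0.637^(0.0111) = 0.995007
δ_res = (-3.746 + 1000) × 0.995007 − 1000 = 991.280 − 1000 = -8.72 permil

-8.7 permil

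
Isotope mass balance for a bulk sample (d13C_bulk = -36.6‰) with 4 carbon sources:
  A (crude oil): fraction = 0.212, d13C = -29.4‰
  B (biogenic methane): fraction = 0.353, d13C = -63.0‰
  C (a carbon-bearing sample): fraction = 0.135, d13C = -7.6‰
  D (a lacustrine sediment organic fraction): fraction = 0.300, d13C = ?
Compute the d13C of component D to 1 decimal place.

-23.7‰

Isotope mass balance: δ_bulk = Σ fᵢ·δᵢ.
-36.6 = 0.212×(-29.4) + 0.353×(-63.0) + 0.135×(-7.6) + 0.300×δ_D
0.300·δ_D = -36.6 − (-29.498) = -7.102
δ_D = -7.102 / 0.300 = -23.67‰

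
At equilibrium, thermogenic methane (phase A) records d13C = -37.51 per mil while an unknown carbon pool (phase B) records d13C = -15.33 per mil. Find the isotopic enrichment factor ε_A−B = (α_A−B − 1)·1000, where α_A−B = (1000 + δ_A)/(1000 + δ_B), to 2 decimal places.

α_A−B = (1000 + -37.51) / (1000 + -15.33) = 962.49 / 984.67 = 0.977475
ε_A−B = (0.977475 − 1) × 1000 = -22.525 per mil
(The approximation ε ≈ δ_A − δ_B would give -22.18 per mil.)

-22.53 per mil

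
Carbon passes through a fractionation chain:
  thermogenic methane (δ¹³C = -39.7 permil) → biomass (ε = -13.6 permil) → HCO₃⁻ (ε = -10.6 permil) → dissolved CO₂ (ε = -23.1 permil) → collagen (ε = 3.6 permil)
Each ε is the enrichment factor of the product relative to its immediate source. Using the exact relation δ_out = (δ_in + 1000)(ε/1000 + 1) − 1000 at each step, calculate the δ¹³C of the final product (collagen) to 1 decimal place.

step 1: δ = (-39.70 + 1000)·(-13.6/1000 + 1) − 1000 = -52.76 permil
step 2: δ = (-52.76 + 1000)·(-10.6/1000 + 1) − 1000 = -62.80 permil
step 3: δ = (-62.80 + 1000)·(-23.1/1000 + 1) − 1000 = -84.45 permil
step 4: δ = (-84.45 + 1000)·(3.6/1000 + 1) − 1000 = -81.15 permil

-81.2 permil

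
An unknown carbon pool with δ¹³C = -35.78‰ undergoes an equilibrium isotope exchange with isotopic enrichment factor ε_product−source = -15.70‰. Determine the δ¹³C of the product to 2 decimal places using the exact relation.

-50.92‰

Exactly, δ_product = (δ_source + 1000)·(ε/1000 + 1) − 1000.
δ_product = (-35.78 + 1000) × (-15.70/1000 + 1) − 1000
δ_product = -50.918‰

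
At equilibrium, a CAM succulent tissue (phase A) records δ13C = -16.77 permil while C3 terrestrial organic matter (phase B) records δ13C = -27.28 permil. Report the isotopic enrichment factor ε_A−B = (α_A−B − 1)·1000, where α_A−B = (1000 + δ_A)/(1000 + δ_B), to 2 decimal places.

α_A−B = (1000 + -16.77) / (1000 + -27.28) = 983.23 / 972.72 = 1.010805
ε_A−B = (1.010805 − 1) × 1000 = 10.805 permil
(The approximation ε ≈ δ_A − δ_B would give 10.51 permil.)

10.80 permil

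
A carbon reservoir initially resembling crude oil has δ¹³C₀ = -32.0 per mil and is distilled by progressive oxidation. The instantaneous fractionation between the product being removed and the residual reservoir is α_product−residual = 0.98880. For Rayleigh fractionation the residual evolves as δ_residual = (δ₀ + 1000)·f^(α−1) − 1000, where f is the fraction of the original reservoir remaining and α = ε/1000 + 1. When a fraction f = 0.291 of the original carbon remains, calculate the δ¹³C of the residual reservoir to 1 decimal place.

-18.5 per mil

Rayleigh residual: δ_res = (δ₀ + 1000)·f^(α−1) − 1000
α − 1 = -0.01120
f^(α−1) = 0.291^(-0.01120) = 1.013922
δ_res = (-32.0 + 1000) × 1.013922 − 1000 = 981.476 − 1000 = -18.52 per mil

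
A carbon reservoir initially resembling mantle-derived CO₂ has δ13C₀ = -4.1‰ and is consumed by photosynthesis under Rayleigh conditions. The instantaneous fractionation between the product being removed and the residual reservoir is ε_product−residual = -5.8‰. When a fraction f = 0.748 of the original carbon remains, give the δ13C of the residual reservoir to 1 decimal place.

-2.4‰

Rayleigh residual: δ_res = (δ₀ + 1000)·f^(α−1) − 1000
α = ε/1000 + 1 = 0.99420, so α − 1 = -0.00580
f^(α−1) = 0.748^(-0.00580) = 1.001685
δ_res = (-4.1 + 1000) × 1.001685 − 1000 = 997.579 − 1000 = -2.42‰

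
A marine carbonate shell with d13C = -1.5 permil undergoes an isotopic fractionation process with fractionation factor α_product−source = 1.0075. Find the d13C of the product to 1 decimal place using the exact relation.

6.0 permil

δ_product = (δ_source + 1000)·α − 1000
δ_product = (-1.5 + 1000) × 1.0075 − 1000
δ_product = 1005.989 − 1000 = 5.99 permil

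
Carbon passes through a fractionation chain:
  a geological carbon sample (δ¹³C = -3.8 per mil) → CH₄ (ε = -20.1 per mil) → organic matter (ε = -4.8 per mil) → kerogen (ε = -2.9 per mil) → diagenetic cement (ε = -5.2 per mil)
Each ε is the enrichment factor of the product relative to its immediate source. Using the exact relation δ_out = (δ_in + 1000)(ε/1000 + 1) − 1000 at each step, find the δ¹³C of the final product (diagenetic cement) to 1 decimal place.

-36.4 per mil

step 1: δ = (-3.80 + 1000)·(-20.1/1000 + 1) − 1000 = -23.82 per mil
step 2: δ = (-23.82 + 1000)·(-4.8/1000 + 1) − 1000 = -28.51 per mil
step 3: δ = (-28.51 + 1000)·(-2.9/1000 + 1) − 1000 = -31.33 per mil
step 4: δ = (-31.33 + 1000)·(-5.2/1000 + 1) − 1000 = -36.36 per mil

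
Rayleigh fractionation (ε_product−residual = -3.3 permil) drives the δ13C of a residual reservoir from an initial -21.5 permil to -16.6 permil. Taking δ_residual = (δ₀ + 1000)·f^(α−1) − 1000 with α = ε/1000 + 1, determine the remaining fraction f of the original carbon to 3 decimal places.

0.220

α − 1 = ε/1000 = -0.0033
(δ_res + 1000)/(δ₀ + 1000) = (-16.6 + 1000)/(-21.5 + 1000) = 983.4/978.5 = 1.005008
f = 1.005008^(1/-0.0033) = exp(ln(1.005008)/-0.0033) = exp(0.00500/-0.0033)
f = exp(-1.5137) = 0.2201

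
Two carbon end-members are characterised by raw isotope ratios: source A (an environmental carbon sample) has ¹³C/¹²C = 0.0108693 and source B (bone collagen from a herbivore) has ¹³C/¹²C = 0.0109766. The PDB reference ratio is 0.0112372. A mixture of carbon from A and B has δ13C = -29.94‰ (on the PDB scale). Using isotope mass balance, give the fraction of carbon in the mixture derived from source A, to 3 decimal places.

δ_A = (0.0108693/0.0112372 − 1)×1000 = (0.967261 − 1)×1000 = -32.739‰
δ_B = (0.0109766/0.0112372 − 1)×1000 = (0.976809 − 1)×1000 = -23.191‰
f_A = (δ_mix − δ_B)/(δ_A − δ_B) = (-29.94 − (-23.191))/(-32.739 − (-23.191))
f_A = -6.749 / -9.549 = 0.7068

0.707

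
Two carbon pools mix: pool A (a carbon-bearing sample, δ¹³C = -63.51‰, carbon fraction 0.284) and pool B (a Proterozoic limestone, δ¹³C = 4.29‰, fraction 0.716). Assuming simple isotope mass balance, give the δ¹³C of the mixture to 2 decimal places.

-14.97‰

δ_mix = f_A·δ_A + f_B·δ_B
δ_mix = 0.284 × (-63.51) + 0.716 × (4.29)
δ_mix = -18.037 + 3.072 = -14.965‰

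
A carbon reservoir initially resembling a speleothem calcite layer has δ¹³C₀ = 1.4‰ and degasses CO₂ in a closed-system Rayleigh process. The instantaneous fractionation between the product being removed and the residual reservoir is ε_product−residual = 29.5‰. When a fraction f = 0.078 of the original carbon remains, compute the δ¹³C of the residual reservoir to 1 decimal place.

-71.2‰

Rayleigh residual: δ_res = (δ₀ + 1000)·f^(α−1) − 1000
α = ε/1000 + 1 = 1.02950, so α − 1 = 0.02950
f^(α−1) = 0.078^(0.02950) = 0.927506
δ_res = (1.4 + 1000) × 0.927506 − 1000 = 928.805 − 1000 = -71.20‰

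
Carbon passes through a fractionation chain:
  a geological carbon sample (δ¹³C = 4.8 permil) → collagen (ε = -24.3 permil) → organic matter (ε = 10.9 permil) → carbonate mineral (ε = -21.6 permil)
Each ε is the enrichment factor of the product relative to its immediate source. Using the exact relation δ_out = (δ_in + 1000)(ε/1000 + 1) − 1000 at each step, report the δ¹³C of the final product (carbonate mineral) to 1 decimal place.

step 1: δ = (4.80 + 1000)·(-24.3/1000 + 1) − 1000 = -19.62 permil
step 2: δ = (-19.62 + 1000)·(10.9/1000 + 1) − 1000 = -8.93 permil
step 3: δ = (-8.93 + 1000)·(-21.6/1000 + 1) − 1000 = -30.34 permil

-30.3 permil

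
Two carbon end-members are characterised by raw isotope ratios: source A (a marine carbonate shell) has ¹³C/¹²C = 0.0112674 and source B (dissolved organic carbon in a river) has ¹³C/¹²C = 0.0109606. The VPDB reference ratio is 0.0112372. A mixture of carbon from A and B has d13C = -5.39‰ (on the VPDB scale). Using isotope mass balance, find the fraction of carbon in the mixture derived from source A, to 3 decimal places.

0.704

δ_A = (0.0112674/0.0112372 − 1)×1000 = (1.002688 − 1)×1000 = 2.688‰
δ_B = (0.0109606/0.0112372 − 1)×1000 = (0.975385 − 1)×1000 = -24.615‰
f_A = (δ_mix − δ_B)/(δ_A − δ_B) = (-5.39 − (-24.615))/(2.688 − (-24.615))
f_A = 19.225 / 27.302 = 0.7041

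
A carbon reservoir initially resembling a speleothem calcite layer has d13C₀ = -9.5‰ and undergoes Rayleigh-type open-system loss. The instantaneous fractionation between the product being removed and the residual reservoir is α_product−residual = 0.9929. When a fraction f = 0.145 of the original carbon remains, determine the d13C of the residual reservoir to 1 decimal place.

4.2‰

Rayleigh residual: δ_res = (δ₀ + 1000)·f^(α−1) − 1000
α − 1 = -0.00710
f^(α−1) = 0.145^(-0.00710) = 1.013805
δ_res = (-9.5 + 1000) × 1.013805 − 1000 = 1004.174 − 1000 = 4.17‰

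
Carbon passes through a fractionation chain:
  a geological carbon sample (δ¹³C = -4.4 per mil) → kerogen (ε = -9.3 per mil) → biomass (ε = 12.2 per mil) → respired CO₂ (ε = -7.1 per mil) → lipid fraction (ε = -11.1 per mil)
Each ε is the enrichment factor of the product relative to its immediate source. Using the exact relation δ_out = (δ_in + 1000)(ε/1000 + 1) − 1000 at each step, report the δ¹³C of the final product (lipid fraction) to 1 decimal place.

step 1: δ = (-4.40 + 1000)·(-9.3/1000 + 1) − 1000 = -13.66 per mil
step 2: δ = (-13.66 + 1000)·(12.2/1000 + 1) − 1000 = -1.63 per mil
step 3: δ = (-1.63 + 1000)·(-7.1/1000 + 1) − 1000 = -8.71 per mil
step 4: δ = (-8.71 + 1000)·(-11.1/1000 + 1) − 1000 = -19.72 per mil

-19.7 per mil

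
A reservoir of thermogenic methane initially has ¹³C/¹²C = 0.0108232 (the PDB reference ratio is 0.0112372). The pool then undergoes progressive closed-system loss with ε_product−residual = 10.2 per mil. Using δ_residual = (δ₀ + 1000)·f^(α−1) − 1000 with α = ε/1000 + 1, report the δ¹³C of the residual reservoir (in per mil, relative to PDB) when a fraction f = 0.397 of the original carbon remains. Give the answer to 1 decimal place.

-45.9 per mil

δ₀ = (0.0108232/0.0112372 − 1)×1000 = (0.963158 − 1)×1000 = -36.842 per mil
α − 1 = ε/1000 = 0.0102
f^(α−1) = 0.397^(0.0102) = 0.990621
δ_res = (-36.842 + 1000) × 0.990621 − 1000 = 954.125 − 1000 = -45.88 per mil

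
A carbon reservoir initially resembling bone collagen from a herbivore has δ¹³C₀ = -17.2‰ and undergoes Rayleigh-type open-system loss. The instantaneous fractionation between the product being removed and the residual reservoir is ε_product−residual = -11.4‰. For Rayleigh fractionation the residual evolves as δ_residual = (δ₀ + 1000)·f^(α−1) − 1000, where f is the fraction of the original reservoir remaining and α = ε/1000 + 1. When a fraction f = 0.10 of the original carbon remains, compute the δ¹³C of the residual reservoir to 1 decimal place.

Rayleigh residual: δ_res = (δ₀ + 1000)·f^(α−1) − 1000
α = ε/1000 + 1 = 0.98860, so α − 1 = -0.01140
f^(α−1) = 0.10^(-0.01140) = 1.026597
δ_res = (-17.2 + 1000) × 1.026597 − 1000 = 1008.940 − 1000 = 8.94‰

8.9‰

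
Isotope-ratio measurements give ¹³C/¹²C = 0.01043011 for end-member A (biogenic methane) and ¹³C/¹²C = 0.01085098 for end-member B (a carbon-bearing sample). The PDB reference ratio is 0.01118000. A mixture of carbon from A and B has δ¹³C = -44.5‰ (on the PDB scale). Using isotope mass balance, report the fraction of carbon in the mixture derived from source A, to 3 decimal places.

δ_A = (0.01043011/0.01118000 − 1)×1000 = (0.932926 − 1)×1000 = -67.074‰
δ_B = (0.01085098/0.01118000 − 1)×1000 = (0.970571 − 1)×1000 = -29.429‰
f_A = (δ_mix − δ_B)/(δ_A − δ_B) = (-44.5 − (-29.429))/(-67.074 − (-29.429))
f_A = -15.071 / -37.645 = 0.4003

0.400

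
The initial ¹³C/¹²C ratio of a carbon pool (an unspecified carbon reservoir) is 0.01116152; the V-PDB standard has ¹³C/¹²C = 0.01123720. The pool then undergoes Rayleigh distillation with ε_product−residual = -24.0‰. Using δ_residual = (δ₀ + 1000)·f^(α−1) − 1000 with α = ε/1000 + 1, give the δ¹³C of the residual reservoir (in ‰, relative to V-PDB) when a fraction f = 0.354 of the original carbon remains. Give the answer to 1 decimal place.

δ₀ = (0.01116152/0.01123720 − 1)×1000 = (0.993265 − 1)×1000 = -6.735‰
α − 1 = ε/1000 = -0.0240
f^(α−1) = 0.354^(-0.0240) = 1.025236
δ_res = (-6.735 + 1000) × 1.025236 − 1000 = 1018.331 − 1000 = 18.33‰

18.3‰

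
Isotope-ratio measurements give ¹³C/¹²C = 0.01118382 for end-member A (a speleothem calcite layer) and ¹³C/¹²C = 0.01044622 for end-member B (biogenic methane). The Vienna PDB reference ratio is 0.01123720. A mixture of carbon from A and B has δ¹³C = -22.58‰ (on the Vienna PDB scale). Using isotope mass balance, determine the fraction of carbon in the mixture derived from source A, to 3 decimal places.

δ_A = (0.01118382/0.01123720 − 1)×1000 = (0.995250 − 1)×1000 = -4.750‰
δ_B = (0.01044622/0.01123720 − 1)×1000 = (0.929611 − 1)×1000 = -70.389‰
f_A = (δ_mix − δ_B)/(δ_A − δ_B) = (-22.58 − (-70.389))/(-4.750 − (-70.389))
f_A = 47.809 / 65.639 = 0.7284

0.728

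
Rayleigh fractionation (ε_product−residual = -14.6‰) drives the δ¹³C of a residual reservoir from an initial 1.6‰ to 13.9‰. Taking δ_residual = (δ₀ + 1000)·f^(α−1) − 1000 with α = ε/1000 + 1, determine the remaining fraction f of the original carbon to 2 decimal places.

0.43

α − 1 = ε/1000 = -0.0146
(δ_res + 1000)/(δ₀ + 1000) = (13.9 + 1000)/(1.6 + 1000) = 1013.9/1001.6 = 1.012280
f = 1.012280^(1/-0.0146) = exp(ln(1.012280)/-0.0146) = exp(0.01221/-0.0146)
f = exp(-0.8360) = 0.4334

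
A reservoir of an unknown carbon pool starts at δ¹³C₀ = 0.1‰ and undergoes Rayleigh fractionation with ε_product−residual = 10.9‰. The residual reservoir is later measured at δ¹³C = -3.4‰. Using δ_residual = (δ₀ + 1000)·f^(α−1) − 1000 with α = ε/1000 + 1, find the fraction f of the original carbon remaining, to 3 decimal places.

α − 1 = ε/1000 = 0.0109
(δ_res + 1000)/(δ₀ + 1000) = (-3.4 + 1000)/(0.1 + 1000) = 996.6/1000.1 = 0.996500
f = 0.996500^(1/0.0109) = exp(ln(0.996500)/0.0109) = exp(-0.00351/0.0109)
f = exp(-0.3216) = 0.7250

0.725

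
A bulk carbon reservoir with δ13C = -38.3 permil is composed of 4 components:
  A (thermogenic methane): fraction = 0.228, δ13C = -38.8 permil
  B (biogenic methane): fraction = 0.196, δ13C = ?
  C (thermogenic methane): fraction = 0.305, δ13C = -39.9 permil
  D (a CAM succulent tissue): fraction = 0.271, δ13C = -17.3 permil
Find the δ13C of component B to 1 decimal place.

-64.3 permil

Isotope mass balance: δ_bulk = Σ fᵢ·δᵢ.
-38.3 = 0.228×(-38.8) + 0.196×δ_B + 0.305×(-39.9) + 0.271×(-17.3)
0.196·δ_B = -38.3 − (-25.704) = -12.596
δ_B = -12.596 / 0.196 = -64.26 permil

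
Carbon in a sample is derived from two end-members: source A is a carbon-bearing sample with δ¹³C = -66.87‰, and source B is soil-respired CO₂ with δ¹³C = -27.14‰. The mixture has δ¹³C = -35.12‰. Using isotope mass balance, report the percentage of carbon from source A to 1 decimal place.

δ_mix = f_A·δ_A + (1 − f_A)·δ_B  ⇒  f_A = (δ_mix − δ_B)/(δ_A − δ_B)
f_A = (-35.12 − (-27.14)) / (-66.87 − (-27.14))
f_A = -7.98 / -39.73 = 0.2009

20.1%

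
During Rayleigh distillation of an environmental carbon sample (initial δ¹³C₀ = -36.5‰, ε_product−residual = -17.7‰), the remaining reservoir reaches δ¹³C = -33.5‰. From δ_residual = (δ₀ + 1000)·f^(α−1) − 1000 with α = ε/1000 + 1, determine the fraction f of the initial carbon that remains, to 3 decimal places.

0.839

α − 1 = ε/1000 = -0.0177
(δ_res + 1000)/(δ₀ + 1000) = (-33.5 + 1000)/(-36.5 + 1000) = 966.5/963.5 = 1.003114
f = 1.003114^(1/-0.0177) = exp(ln(1.003114)/-0.0177) = exp(0.00311/-0.0177)
f = exp(-0.1756) = 0.8389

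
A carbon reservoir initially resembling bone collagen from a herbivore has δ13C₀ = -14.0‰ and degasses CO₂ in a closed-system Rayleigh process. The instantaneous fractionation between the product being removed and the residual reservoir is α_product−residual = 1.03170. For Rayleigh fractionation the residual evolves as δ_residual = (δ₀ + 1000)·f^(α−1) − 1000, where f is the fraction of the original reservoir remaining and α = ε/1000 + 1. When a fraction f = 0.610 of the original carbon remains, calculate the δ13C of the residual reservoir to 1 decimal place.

Rayleigh residual: δ_res = (δ₀ + 1000)·f^(α−1) − 1000
α − 1 = 0.03170
f^(α−1) = 0.610^(0.03170) = 0.984453
δ_res = (-14.0 + 1000) × 0.984453 − 1000 = 970.671 − 1000 = -29.33‰

-29.3‰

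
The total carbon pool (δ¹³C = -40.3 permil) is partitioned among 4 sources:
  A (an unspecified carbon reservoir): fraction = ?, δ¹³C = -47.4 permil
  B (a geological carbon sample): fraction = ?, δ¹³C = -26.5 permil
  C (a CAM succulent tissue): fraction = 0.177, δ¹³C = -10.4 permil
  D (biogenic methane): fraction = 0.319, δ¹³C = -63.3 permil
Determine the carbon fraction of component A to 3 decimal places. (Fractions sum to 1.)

Let f_A and f_B be the unknown fractions; fractions sum to 1 so f_A + f_B = 0.504.
Mass balance: Σ fᵢ·δᵢ = δ_bulk ⇒ f_A·(-47.4) + f_B·(-26.5) = -40.3 − (-22.034) = -18.266
Substitute f_B = 0.504 − f_A:
f_A·(-47.4 − -26.5) = -18.266 − 0.504×(-26.5) = -4.910
f_A = -4.910 / -20.9 = 0.2350

0.235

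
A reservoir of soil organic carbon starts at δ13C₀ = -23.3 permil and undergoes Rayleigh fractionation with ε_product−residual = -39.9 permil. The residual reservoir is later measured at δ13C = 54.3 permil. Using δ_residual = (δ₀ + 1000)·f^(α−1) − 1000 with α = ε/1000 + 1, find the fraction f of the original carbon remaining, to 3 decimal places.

α − 1 = ε/1000 = -0.0399
(δ_res + 1000)/(δ₀ + 1000) = (54.3 + 1000)/(-23.3 + 1000) = 1054.3/976.7 = 1.079451
f = 1.079451^(1/-0.0399) = exp(ln(1.079451)/-0.0399) = exp(0.07645/-0.0399)
f = exp(-1.9161) = 0.1472

0.147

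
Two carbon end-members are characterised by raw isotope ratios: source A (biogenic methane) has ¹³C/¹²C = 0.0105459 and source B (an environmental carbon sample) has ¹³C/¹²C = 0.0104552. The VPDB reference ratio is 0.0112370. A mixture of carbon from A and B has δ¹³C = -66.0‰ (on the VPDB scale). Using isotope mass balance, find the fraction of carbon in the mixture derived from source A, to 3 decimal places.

0.443

δ_A = (0.0105459/0.0112370 − 1)×1000 = (0.938498 − 1)×1000 = -61.502‰
δ_B = (0.0104552/0.0112370 − 1)×1000 = (0.930426 − 1)×1000 = -69.574‰
f_A = (δ_mix − δ_B)/(δ_A − δ_B) = (-66.0 − (-69.574))/(-61.502 − (-69.574))
f_A = 3.574 / 8.072 = 0.4428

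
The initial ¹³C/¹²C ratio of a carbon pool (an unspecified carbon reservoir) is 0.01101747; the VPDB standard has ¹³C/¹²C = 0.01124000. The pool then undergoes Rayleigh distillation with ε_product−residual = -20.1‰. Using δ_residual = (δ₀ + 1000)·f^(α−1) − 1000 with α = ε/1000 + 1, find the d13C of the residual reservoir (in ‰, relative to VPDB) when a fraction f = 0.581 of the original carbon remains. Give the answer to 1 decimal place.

δ₀ = (0.01101747/0.01124000 − 1)×1000 = (0.980202 − 1)×1000 = -19.798‰
α − 1 = ε/1000 = -0.0201
f^(α−1) = 0.581^(-0.0201) = 1.010974
δ_res = (-19.798 + 1000) × 1.010974 − 1000 = 990.959 − 1000 = -9.04‰

-9.0‰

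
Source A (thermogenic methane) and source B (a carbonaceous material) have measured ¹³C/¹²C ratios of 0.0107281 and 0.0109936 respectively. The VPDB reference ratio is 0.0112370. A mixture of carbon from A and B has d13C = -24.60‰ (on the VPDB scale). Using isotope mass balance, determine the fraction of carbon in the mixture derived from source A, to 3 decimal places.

δ_A = (0.0107281/0.0112370 − 1)×1000 = (0.954712 − 1)×1000 = -45.288‰
δ_B = (0.0109936/0.0112370 − 1)×1000 = (0.978339 − 1)×1000 = -21.661‰
f_A = (δ_mix − δ_B)/(δ_A − δ_B) = (-24.60 − (-21.661))/(-45.288 − (-21.661))
f_A = -2.939 / -23.627 = 0.1244

0.124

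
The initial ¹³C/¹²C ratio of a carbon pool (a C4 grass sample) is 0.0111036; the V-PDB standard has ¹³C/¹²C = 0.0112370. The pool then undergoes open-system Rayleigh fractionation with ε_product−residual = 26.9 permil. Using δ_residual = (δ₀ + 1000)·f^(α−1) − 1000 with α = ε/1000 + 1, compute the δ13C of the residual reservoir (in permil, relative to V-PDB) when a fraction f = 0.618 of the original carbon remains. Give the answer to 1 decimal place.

-24.6 permil

δ₀ = (0.0111036/0.0112370 − 1)×1000 = (0.988129 − 1)×1000 = -11.871 permil
α − 1 = ε/1000 = 0.0269
f^(α−1) = 0.618^(0.0269) = 0.987137
δ_res = (-11.871 + 1000) × 0.987137 − 1000 = 975.419 − 1000 = -24.58 permil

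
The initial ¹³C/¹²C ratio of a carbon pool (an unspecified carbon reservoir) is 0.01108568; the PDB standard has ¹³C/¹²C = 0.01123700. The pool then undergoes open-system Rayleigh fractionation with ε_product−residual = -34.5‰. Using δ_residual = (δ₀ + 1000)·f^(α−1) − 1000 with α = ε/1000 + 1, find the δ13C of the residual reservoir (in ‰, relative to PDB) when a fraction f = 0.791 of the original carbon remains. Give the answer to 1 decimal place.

-5.5‰

δ₀ = (0.01108568/0.01123700 − 1)×1000 = (0.986534 − 1)×1000 = -13.466‰
α − 1 = ε/1000 = -0.0345
f^(α−1) = 0.791^(-0.0345) = 1.008122
δ_res = (-13.466 + 1000) × 1.008122 − 1000 = 994.546 − 1000 = -5.45‰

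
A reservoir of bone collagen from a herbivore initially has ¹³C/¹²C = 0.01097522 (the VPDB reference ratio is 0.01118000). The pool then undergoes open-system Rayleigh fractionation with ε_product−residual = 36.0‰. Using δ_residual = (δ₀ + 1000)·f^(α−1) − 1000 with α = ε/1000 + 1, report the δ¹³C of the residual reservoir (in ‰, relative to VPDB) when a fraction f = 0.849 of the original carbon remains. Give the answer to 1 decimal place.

δ₀ = (0.01097522/0.01118000 − 1)×1000 = (0.981683 − 1)×1000 = -18.317‰
α − 1 = ε/1000 = 0.0360
f^(α−1) = 0.849^(0.0360) = 0.994124
δ_res = (-18.317 + 1000) × 0.994124 − 1000 = 975.915 − 1000 = -24.08‰

-24.1‰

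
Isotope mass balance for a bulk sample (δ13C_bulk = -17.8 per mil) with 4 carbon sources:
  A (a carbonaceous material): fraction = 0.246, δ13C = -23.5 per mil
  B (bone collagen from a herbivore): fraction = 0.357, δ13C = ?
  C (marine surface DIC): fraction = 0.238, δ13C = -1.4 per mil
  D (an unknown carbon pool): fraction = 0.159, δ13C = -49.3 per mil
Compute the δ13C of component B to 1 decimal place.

Isotope mass balance: δ_bulk = Σ fᵢ·δᵢ.
-17.8 = 0.246×(-23.5) + 0.357×δ_B + 0.238×(-1.4) + 0.159×(-49.3)
0.357·δ_B = -17.8 − (-13.953) = -3.847
δ_B = -3.847 / 0.357 = -10.78 per mil

-10.8 per mil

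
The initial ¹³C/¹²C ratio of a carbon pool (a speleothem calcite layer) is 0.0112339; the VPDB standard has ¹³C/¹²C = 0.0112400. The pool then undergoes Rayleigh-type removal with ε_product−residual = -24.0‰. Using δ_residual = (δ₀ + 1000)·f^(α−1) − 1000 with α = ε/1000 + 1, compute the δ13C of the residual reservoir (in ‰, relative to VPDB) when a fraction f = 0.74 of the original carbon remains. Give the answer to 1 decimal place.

δ₀ = (0.0112339/0.0112400 − 1)×1000 = (0.999457 − 1)×1000 = -0.543‰
α − 1 = ε/1000 = -0.0240
f^(α−1) = 0.74^(-0.0240) = 1.007253
δ_res = (-0.543 + 1000) × 1.007253 − 1000 = 1006.706 − 1000 = 6.71‰

6.7‰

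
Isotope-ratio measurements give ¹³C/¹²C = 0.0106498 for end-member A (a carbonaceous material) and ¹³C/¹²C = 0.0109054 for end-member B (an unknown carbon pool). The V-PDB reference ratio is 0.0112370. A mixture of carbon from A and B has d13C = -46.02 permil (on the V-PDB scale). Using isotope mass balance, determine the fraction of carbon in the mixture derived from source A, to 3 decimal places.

δ_A = (0.0106498/0.0112370 − 1)×1000 = (0.947744 − 1)×1000 = -52.256 permil
δ_B = (0.0109054/0.0112370 − 1)×1000 = (0.970490 − 1)×1000 = -29.510 permil
f_A = (δ_mix − δ_B)/(δ_A − δ_B) = (-46.02 − (-29.510))/(-52.256 − (-29.510))
f_A = -16.510 / -22.746 = 0.7258

0.726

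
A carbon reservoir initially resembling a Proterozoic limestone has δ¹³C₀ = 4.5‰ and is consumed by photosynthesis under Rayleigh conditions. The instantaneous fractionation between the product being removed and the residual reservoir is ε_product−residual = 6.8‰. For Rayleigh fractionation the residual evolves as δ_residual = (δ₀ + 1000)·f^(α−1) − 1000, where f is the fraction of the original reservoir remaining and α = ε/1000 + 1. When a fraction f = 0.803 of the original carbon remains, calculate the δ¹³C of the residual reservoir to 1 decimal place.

Rayleigh residual: δ_res = (δ₀ + 1000)·f^(α−1) − 1000
α = ε/1000 + 1 = 1.00680, so α − 1 = 0.00680
f^(α−1) = 0.803^(0.00680) = 0.998509
δ_res = (4.5 + 1000) × 0.998509 − 1000 = 1003.002 − 1000 = 3.00‰

3.0‰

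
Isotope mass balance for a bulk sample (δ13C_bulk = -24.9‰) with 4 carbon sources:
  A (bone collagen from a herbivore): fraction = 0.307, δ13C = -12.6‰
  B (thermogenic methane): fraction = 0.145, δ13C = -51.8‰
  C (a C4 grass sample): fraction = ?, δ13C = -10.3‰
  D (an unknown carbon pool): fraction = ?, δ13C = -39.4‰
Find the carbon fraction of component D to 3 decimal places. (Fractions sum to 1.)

0.271

Let f_D and f_C be the unknown fractions; fractions sum to 1 so f_D + f_C = 0.548.
Mass balance: Σ fᵢ·δᵢ = δ_bulk ⇒ f_D·(-39.4) + f_C·(-10.3) = -24.9 − (-11.379) = -13.521
Substitute f_C = 0.548 − f_D:
f_D·(-39.4 − -10.3) = -13.521 − 0.548×(-10.3) = -7.876
f_D = -7.876 / -29.1 = 0.2707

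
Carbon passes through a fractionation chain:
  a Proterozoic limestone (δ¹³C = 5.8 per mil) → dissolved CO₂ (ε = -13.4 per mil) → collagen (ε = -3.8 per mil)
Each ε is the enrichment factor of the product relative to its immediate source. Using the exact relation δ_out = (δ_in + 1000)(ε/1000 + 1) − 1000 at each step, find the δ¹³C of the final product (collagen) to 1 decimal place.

-11.4 per mil

step 1: δ = (5.80 + 1000)·(-13.4/1000 + 1) − 1000 = -7.68 per mil
step 2: δ = (-7.68 + 1000)·(-3.8/1000 + 1) − 1000 = -11.45 per mil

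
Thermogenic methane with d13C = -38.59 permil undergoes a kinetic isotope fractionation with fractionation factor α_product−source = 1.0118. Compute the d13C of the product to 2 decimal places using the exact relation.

-27.25 permil

δ_product = (δ_source + 1000)·α − 1000
δ_product = (-38.59 + 1000) × 1.0118 − 1000
δ_product = 972.755 − 1000 = -27.245 permil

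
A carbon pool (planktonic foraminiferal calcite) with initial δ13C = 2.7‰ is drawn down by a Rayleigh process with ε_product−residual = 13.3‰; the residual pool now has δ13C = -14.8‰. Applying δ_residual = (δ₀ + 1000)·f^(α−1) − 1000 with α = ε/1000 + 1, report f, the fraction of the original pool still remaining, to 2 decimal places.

α − 1 = ε/1000 = 0.0133
(δ_res + 1000)/(δ₀ + 1000) = (-14.8 + 1000)/(2.7 + 1000) = 985.2/1002.7 = 0.982547
f = 0.982547^(1/0.0133) = exp(ln(0.982547)/0.0133) = exp(-0.01761/0.0133)
f = exp(-1.3238) = 0.2661

0.27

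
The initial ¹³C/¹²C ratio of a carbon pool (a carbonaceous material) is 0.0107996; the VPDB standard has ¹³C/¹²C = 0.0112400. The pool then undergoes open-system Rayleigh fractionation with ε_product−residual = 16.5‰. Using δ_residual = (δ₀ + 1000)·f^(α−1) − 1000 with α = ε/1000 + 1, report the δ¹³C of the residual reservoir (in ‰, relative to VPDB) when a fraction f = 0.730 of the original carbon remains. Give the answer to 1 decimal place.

-44.2‰

δ₀ = (0.0107996/0.0112400 − 1)×1000 = (0.960819 − 1)×1000 = -39.181‰
α − 1 = ε/1000 = 0.0165
f^(α−1) = 0.730^(0.0165) = 0.994821
δ_res = (-39.181 + 1000) × 0.994821 − 1000 = 955.842 − 1000 = -44.16‰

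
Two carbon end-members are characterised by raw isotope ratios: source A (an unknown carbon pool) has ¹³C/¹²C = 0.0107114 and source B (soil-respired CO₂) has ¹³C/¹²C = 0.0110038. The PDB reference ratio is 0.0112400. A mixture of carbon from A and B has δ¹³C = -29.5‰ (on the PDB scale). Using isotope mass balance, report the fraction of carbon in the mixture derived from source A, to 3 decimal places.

δ_A = (0.0107114/0.0112400 − 1)×1000 = (0.952972 − 1)×1000 = -47.028‰
δ_B = (0.0110038/0.0112400 − 1)×1000 = (0.978986 − 1)×1000 = -21.014‰
f_A = (δ_mix − δ_B)/(δ_A − δ_B) = (-29.5 − (-21.014))/(-47.028 − (-21.014))
f_A = -8.486 / -26.014 = 0.3262

0.326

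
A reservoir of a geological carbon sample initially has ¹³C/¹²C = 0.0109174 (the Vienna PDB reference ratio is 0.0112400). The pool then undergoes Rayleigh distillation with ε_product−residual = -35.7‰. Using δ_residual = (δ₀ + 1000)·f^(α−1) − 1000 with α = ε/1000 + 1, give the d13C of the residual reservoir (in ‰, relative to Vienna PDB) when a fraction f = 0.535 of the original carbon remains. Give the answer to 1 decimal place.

δ₀ = (0.0109174/0.0112400 − 1)×1000 = (0.971299 − 1)×1000 = -28.701‰
α − 1 = ε/1000 = -0.0357
f^(α−1) = 0.535^(-0.0357) = 1.022581
δ_res = (-28.701 + 1000) × 1.022581 − 1000 = 993.232 − 1000 = -6.77‰

-6.8‰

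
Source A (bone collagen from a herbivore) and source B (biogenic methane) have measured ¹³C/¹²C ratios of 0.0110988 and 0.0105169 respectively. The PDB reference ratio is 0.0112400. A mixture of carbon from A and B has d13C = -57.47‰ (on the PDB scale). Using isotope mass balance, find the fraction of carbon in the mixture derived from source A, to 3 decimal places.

δ_A = (0.0110988/0.0112400 − 1)×1000 = (0.987438 − 1)×1000 = -12.562‰
δ_B = (0.0105169/0.0112400 − 1)×1000 = (0.935667 − 1)×1000 = -64.333‰
f_A = (δ_mix − δ_B)/(δ_A − δ_B) = (-57.47 − (-64.333))/(-12.562 − (-64.333))
f_A = 6.863 / 51.770 = 0.1326

0.133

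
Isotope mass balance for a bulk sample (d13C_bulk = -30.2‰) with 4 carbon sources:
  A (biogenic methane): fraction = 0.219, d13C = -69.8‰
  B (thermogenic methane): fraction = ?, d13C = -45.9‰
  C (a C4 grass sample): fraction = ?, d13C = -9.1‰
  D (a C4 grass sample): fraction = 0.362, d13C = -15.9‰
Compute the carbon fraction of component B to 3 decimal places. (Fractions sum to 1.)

Let f_B and f_C be the unknown fractions; fractions sum to 1 so f_B + f_C = 0.419.
Mass balance: Σ fᵢ·δᵢ = δ_bulk ⇒ f_B·(-45.9) + f_C·(-9.1) = -30.2 − (-21.042) = -9.158
Substitute f_C = 0.419 − f_B:
f_B·(-45.9 − -9.1) = -9.158 − 0.419×(-9.1) = -5.345
f_B = -5.345 / -36.8 = 0.1452

0.145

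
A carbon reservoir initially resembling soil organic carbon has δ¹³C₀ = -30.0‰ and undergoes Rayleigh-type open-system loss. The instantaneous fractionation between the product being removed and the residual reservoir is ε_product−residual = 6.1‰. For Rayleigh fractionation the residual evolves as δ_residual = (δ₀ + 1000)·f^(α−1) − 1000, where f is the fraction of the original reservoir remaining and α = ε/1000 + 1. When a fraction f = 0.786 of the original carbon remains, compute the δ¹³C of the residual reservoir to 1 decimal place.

-31.4‰

Rayleigh residual: δ_res = (δ₀ + 1000)·f^(α−1) − 1000
α = ε/1000 + 1 = 1.00610, so α − 1 = 0.00610
f^(α−1) = 0.786^(0.00610) = 0.998532
δ_res = (-30.0 + 1000) × 0.998532 − 1000 = 968.576 − 1000 = -31.42‰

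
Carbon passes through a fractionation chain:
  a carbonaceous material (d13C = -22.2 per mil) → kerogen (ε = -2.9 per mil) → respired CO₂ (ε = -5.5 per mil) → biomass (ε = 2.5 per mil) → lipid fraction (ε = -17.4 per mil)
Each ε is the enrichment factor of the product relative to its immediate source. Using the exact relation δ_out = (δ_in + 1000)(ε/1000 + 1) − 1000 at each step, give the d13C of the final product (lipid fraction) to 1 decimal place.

-44.9 per mil

step 1: δ = (-22.20 + 1000)·(-2.9/1000 + 1) − 1000 = -25.04 per mil
step 2: δ = (-25.04 + 1000)·(-5.5/1000 + 1) − 1000 = -30.40 per mil
step 3: δ = (-30.40 + 1000)·(2.5/1000 + 1) − 1000 = -27.97 per mil
step 4: δ = (-27.97 + 1000)·(-17.4/1000 + 1) − 1000 = -44.89 per mil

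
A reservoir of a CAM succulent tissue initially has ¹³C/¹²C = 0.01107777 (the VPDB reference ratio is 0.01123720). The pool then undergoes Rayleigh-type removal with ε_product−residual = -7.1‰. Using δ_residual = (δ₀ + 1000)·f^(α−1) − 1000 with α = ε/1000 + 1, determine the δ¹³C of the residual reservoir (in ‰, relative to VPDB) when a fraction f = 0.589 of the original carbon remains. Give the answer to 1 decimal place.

δ₀ = (0.01107777/0.01123720 − 1)×1000 = (0.985812 − 1)×1000 = -14.188‰
α − 1 = ε/1000 = -0.0071
f^(α−1) = 0.589^(-0.0071) = 1.003765
δ_res = (-14.188 + 1000) × 1.003765 − 1000 = 989.524 − 1000 = -10.48‰

-10.5‰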